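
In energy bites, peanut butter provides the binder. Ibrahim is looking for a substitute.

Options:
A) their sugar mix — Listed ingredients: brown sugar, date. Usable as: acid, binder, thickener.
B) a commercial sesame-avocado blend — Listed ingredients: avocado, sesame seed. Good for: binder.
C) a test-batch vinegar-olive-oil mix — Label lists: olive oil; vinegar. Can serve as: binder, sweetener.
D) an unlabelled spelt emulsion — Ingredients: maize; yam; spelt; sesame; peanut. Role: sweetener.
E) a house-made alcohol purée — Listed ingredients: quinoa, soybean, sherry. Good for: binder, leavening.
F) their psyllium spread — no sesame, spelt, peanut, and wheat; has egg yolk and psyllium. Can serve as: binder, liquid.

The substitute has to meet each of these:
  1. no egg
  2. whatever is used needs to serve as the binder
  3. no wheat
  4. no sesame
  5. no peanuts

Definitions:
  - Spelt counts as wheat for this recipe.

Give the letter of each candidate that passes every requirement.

A, C, E

A: only brown sugar and date; none excluded — OK
B: has sesame seed, so not sesame-free — no
C: works as a binder, no peanut, no egg — keep
D: not usable as a binder; has sesame, so not sesame-free (and 2 more) — no
E: all constraints satisfied — OK
F: has egg yolk, so not egg-free — out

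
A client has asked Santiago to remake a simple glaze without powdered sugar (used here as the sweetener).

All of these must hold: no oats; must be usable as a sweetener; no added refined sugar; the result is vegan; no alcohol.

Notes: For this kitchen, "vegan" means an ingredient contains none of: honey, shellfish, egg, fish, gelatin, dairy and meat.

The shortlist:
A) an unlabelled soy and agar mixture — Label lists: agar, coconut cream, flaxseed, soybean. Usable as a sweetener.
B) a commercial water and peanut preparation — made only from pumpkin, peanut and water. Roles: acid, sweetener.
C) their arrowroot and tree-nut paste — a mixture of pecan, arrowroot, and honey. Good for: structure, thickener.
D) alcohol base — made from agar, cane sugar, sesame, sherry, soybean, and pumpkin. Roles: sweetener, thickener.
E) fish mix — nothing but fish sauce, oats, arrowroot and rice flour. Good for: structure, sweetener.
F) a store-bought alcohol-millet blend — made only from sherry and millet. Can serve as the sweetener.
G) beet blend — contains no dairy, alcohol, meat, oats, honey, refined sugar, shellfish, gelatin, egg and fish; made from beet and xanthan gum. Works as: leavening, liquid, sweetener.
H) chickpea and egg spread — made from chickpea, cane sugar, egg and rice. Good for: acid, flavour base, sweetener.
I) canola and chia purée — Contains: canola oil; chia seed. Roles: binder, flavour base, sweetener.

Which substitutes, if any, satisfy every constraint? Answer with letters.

A: every rule checks out — valid
B: only peanut, water, and pumpkin; none excluded — OK
C: not usable as a sweetener; has honey, so not vegan — reject
D: has cane sugar, so not no-added-sugar; has sherry, so not alcohol-free — no
E: has fish sauce, so not vegan; has oats, so not oat-free — out
F: has sherry, so not alcohol-free — reject
G: works as a sweetener, no oats, no alcohol — OK
H: has egg, so not vegan; has cane sugar, so not no-added-sugar — no
I: works as a sweetener, no refined sugar, no oats — keep

A, B, G, I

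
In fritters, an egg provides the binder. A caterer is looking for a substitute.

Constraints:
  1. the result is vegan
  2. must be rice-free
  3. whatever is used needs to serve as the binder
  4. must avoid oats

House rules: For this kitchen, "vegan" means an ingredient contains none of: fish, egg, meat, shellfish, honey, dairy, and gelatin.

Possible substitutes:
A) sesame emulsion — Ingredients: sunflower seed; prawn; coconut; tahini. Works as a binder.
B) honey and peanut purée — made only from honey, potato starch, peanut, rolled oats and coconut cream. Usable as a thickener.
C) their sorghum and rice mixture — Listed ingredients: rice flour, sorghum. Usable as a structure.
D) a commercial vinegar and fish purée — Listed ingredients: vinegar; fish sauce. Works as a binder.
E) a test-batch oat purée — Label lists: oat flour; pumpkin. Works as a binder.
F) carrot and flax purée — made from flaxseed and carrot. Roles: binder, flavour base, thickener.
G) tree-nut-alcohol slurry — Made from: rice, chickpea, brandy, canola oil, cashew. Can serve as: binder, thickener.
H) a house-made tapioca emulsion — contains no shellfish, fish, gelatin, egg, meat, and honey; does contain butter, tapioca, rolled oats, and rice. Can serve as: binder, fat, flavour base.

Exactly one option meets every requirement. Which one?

A: has prawn, so not vegan — reject
B: not usable as a binder; has honey, so not vegan (and 1 more) — out
C: not usable as a binder; has rice flour, so not rice-free — out
D: has fish sauce, so not vegan — out
E: has oat flour, so not oat-free — no
F: every rule checks out — OK
G: has rice, so not rice-free — reject
H: has butter, so not vegan; has rolled oats, so not oat-free (and 1 more) — out

F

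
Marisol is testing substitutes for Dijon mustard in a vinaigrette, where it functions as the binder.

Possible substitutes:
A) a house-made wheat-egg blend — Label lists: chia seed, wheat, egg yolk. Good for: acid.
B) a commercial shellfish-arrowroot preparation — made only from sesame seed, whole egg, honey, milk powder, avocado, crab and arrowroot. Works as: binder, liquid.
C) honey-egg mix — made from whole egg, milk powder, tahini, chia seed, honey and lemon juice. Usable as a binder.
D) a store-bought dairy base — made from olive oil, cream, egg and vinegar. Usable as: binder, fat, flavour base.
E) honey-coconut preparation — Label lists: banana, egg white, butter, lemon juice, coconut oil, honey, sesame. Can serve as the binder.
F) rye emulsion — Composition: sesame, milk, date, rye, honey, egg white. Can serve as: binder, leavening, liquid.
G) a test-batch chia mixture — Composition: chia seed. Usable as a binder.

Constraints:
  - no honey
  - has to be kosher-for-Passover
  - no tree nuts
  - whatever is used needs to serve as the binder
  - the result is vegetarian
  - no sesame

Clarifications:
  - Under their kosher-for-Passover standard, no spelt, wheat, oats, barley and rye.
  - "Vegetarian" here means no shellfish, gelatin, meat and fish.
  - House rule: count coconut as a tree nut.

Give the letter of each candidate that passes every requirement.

D, G

A: not usable as a binder; has wheat, so not kosher-for-Passover — out
B: has crab, so not vegetarian; has sesame seed, so not sesame-free (and 1 more) — no
C: has tahini, so not sesame-free; has honey, so not honey-free — no
D: cream and egg etc. — none of it excluded — OK
E: has sesame, so not sesame-free; has coconut oil, so not tree-nut-free (and 1 more) — no
F: has rye, so not kosher-for-Passover; has sesame, so not sesame-free (and 1 more) — no
G: only chia seed; none excluded — keep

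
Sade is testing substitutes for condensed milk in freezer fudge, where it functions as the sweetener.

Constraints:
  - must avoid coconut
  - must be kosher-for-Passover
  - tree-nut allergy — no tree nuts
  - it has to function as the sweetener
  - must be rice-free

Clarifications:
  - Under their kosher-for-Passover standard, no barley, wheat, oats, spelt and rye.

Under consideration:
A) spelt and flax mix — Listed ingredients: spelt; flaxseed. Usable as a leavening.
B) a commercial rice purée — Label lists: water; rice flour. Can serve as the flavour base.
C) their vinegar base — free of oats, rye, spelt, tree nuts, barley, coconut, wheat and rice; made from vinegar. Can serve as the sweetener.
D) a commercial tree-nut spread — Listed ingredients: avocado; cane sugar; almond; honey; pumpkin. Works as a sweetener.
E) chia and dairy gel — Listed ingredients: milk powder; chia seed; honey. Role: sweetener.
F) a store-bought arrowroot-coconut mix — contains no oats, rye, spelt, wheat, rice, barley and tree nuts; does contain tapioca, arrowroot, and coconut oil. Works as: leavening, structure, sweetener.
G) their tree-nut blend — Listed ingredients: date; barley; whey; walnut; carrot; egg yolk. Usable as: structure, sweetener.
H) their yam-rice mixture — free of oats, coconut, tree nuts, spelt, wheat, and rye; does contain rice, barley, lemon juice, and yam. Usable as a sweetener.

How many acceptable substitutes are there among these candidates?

2

A: not usable as a sweetener; has spelt, so not kosher-for-Passover — no
B: not usable as a sweetener; has rice flour, so not rice-free — no
C: works as a sweetener, kosher-for-Passover, no coconut — OK
D: has almond, so not tree-nut-free — out
E: no rice, kosher-for-Passover — valid
F: has coconut oil, so not coconut-free — reject
G: has barley, so not kosher-for-Passover; has walnut, so not tree-nut-free — reject
H: has barley, so not kosher-for-Passover; has rice, so not rice-free — out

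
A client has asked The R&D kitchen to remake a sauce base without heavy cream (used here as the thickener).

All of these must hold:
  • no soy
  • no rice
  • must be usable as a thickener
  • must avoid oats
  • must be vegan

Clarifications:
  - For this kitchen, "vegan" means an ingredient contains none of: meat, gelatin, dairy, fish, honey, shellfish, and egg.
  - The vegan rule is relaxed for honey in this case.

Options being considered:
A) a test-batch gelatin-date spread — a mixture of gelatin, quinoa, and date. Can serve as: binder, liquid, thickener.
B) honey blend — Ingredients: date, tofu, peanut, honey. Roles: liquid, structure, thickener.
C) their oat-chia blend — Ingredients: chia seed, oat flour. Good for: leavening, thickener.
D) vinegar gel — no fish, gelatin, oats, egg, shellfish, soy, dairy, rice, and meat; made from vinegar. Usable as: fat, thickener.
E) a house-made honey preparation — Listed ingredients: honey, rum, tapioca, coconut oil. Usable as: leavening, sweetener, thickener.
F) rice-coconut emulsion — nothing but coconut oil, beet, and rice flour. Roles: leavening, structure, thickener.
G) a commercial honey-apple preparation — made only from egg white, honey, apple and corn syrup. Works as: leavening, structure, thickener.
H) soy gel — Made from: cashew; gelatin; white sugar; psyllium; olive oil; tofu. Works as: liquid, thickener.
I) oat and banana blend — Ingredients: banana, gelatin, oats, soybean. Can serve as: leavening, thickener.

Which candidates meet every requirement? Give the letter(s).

D, E

A: has gelatin, so not vegan — out
B: has tofu, so not soy-free — out
C: has oat flour, so not oat-free — out
D: works as a thickener, no rice, vegan — OK
E: honey is permitted under the vegan carve-out; nothing else excluded — keep
F: has rice flour, so not rice-free — out
G: has egg white, so not vegan — reject
H: has gelatin, so not vegan; has tofu, so not soy-free — no
I: has gelatin, so not vegan; has soybean, so not soy-free (and 1 more) — no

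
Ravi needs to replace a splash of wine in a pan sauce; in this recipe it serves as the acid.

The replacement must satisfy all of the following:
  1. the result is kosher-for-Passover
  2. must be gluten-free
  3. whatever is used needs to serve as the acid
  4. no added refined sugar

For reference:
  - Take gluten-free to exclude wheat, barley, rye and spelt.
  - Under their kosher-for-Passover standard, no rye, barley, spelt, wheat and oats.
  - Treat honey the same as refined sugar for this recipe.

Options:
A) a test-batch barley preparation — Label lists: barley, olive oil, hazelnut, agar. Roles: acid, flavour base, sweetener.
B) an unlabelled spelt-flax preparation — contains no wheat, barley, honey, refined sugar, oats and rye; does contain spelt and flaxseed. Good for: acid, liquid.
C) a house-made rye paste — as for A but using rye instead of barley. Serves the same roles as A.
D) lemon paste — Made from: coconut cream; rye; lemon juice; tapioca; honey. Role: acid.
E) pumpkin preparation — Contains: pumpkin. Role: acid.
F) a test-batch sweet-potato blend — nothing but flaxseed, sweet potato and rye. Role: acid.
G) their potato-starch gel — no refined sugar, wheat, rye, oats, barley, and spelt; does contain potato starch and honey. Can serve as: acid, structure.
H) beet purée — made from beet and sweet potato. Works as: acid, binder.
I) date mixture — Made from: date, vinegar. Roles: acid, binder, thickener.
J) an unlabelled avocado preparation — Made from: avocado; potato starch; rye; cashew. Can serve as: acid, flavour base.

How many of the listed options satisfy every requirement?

A: has barley, so not gluten-free; has barley, so not kosher-for-Passover — no
B: has spelt, so not gluten-free; has spelt, so not kosher-for-Passover — no
C: has rye, so not gluten-free; has rye, so not kosher-for-Passover — out
D: has rye, so not gluten-free; has rye, so not kosher-for-Passover (and 1 more) — reject
E: works as an acid, kosher-for-Passover, no-added-sugar — keep
F: has rye, so not gluten-free; has rye, so not kosher-for-Passover — no
G: has honey, so not no-added-sugar — reject
H: only beet and sweet potato; none excluded — keep
I: works as an acid, no-added-sugar, gluten-free — keep
J: has rye, so not gluten-free; has rye, so not kosher-for-Passover — out

3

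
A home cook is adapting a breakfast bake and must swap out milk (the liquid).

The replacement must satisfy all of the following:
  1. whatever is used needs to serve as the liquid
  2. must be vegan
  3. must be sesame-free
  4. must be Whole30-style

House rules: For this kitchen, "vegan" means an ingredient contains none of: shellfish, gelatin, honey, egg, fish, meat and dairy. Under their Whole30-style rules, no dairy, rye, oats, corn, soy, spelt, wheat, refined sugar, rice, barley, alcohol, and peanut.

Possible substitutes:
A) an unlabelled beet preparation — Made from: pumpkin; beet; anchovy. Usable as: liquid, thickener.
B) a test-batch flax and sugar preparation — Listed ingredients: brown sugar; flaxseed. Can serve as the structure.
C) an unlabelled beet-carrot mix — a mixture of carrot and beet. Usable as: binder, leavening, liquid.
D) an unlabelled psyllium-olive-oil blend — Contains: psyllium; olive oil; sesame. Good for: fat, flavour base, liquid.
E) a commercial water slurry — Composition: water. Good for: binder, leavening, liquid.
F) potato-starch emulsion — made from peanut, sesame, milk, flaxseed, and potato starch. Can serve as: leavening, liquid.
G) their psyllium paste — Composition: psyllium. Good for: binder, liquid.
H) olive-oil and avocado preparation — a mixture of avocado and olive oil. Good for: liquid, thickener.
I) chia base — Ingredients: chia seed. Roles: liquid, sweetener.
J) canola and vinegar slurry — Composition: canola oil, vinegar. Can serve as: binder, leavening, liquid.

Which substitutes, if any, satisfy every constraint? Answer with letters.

A: has anchovy, so not vegan — reject
B: not usable as a liquid; has brown sugar, so not Whole30-style — out
C: only beet and carrot; none excluded — OK
D: has sesame, so not sesame-free — reject
E: nothing on the exclusion list — valid
F: has milk, so not vegan; has milk, so not Whole30-style (and 1 more) — reject
G: works as a liquid, no sesame, Whole30-style — OK
H: nothing on the exclusion list — valid
I: every rule checks out — keep
J: only vinegar and canola oil; none excluded — valid

C, E, G, H, I, J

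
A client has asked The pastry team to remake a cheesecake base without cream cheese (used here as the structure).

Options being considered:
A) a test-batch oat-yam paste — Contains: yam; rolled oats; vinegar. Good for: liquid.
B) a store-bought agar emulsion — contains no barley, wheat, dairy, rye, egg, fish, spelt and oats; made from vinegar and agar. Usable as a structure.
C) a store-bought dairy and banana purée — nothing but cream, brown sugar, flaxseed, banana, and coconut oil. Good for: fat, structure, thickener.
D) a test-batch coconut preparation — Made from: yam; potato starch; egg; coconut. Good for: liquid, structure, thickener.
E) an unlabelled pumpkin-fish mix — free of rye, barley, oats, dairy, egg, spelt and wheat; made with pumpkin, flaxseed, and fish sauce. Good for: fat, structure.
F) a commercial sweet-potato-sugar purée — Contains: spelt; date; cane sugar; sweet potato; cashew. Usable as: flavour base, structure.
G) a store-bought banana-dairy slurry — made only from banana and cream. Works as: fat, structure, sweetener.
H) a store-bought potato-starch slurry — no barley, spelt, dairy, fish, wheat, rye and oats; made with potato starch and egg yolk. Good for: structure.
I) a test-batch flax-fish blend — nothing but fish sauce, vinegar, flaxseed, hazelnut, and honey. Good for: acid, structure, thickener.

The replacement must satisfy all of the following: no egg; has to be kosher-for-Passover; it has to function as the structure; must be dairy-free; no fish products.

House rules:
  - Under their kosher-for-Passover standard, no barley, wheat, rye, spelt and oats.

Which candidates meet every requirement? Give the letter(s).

A: not usable as a structure; has rolled oats, so not kosher-for-Passover — reject
B: works as a structure, no fish, kosher-for-Passover — keep
C: has cream, so not dairy-free — reject
D: has egg, so not egg-free — reject
E: has fish sauce, so not fish-free — out
F: has spelt, so not kosher-for-Passover — no
G: has cream, so not dairy-free — reject
H: has egg yolk, so not egg-free — no
I: has fish sauce, so not fish-free — no

B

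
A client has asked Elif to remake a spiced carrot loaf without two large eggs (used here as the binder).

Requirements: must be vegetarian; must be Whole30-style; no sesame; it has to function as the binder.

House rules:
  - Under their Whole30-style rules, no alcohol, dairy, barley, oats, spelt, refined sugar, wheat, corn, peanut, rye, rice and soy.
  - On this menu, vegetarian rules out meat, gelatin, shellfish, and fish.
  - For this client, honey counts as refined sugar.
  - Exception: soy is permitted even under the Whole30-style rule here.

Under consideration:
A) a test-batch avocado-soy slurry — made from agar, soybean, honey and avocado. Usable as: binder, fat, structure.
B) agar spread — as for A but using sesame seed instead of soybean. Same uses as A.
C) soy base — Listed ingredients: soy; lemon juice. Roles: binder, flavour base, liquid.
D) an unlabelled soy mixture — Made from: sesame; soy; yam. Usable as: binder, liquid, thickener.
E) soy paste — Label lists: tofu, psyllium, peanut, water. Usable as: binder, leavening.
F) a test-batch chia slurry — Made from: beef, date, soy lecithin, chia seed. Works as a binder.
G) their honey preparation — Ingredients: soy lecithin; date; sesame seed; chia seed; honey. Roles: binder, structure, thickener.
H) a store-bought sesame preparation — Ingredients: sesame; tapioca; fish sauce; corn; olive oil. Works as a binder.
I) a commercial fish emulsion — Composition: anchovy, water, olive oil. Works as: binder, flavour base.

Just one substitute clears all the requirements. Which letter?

C

A: has honey, so not Whole30-style — reject
B: has honey, so not Whole30-style; has sesame seed, so not sesame-free — reject
C: soy is permitted under the Whole30-style carve-out; nothing else excluded — OK
D: has sesame, so not sesame-free — no
E: has peanut, so not Whole30-style — out
F: has beef, so not vegetarian — no
G: has honey, so not Whole30-style; has sesame seed, so not sesame-free — out
H: has corn, so not Whole30-style; has fish sauce, so not vegetarian (and 1 more) — reject
I: has anchovy, so not vegetarian — reject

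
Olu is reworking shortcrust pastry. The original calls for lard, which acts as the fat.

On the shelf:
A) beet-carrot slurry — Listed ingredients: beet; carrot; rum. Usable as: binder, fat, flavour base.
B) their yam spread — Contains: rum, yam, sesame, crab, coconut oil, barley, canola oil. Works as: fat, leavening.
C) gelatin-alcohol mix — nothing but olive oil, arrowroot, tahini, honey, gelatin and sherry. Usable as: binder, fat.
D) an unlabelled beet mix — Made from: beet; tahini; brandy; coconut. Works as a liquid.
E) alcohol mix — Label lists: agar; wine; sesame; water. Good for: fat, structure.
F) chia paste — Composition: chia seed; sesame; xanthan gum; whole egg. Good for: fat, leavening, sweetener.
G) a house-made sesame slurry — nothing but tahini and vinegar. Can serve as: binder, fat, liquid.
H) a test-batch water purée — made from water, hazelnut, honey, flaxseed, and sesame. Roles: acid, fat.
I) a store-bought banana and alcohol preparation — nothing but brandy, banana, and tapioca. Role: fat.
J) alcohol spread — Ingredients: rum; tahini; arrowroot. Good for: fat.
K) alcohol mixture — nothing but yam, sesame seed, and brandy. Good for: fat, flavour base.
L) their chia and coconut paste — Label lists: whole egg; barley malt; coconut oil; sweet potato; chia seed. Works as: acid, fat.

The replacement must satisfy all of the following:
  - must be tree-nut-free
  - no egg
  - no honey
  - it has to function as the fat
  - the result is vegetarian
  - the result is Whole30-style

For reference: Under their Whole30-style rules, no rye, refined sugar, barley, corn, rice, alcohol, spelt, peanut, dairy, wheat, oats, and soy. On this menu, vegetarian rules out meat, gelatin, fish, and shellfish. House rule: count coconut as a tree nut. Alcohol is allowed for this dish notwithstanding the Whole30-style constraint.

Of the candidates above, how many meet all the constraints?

A: alcohol is permitted under the Whole30-style carve-out; nothing else excluded — OK
B: has barley, so not Whole30-style; has crab, so not vegetarian (and 1 more) — out
C: has gelatin, so not vegetarian; has honey, so not honey-free — out
D: not usable as a fat; has coconut, so not tree-nut-free — reject
E: alcohol is permitted under the Whole30-style carve-out; nothing else excluded — OK
F: has whole egg, so not egg-free — reject
G: only tahini and vinegar; none excluded — valid
H: has hazelnut, so not tree-nut-free; has honey, so not honey-free — reject
I: alcohol is permitted under the Whole30-style carve-out; nothing else excluded — keep
J: alcohol is permitted under the Whole30-style carve-out; nothing else excluded — valid
K: alcohol is permitted under the Whole30-style carve-out; nothing else excluded — valid
L: has barley malt, so not Whole30-style; has coconut oil, so not tree-nut-free (and 1 more) — no

6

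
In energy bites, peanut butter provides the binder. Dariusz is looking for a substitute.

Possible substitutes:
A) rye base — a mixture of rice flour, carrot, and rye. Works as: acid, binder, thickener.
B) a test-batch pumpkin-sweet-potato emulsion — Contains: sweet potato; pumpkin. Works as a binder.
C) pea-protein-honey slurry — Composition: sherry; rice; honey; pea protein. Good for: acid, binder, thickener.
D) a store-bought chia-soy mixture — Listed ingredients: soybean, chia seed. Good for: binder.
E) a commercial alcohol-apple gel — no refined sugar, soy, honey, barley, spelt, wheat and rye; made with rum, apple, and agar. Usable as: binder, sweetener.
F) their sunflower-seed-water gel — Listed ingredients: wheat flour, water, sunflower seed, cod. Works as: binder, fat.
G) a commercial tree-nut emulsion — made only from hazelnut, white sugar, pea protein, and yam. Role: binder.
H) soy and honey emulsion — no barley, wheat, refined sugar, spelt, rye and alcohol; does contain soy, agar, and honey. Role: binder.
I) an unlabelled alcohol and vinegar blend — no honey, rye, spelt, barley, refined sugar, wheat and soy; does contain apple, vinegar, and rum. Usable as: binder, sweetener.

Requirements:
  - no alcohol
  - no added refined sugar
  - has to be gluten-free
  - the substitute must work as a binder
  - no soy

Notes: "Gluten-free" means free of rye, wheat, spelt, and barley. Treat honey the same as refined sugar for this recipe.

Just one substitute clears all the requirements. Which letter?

A: has rye, so not gluten-free — out
B: gluten-free, no-added-sugar — valid
C: has honey, so not no-added-sugar; has sherry, so not alcohol-free — reject
D: has soybean, so not soy-free — out
E: has rum, so not alcohol-free — no
F: has wheat flour, so not gluten-free — out
G: has white sugar, so not no-added-sugar — reject
H: has honey, so not no-added-sugar; has soy, so not soy-free — no
I: has rum, so not alcohol-free — reject

B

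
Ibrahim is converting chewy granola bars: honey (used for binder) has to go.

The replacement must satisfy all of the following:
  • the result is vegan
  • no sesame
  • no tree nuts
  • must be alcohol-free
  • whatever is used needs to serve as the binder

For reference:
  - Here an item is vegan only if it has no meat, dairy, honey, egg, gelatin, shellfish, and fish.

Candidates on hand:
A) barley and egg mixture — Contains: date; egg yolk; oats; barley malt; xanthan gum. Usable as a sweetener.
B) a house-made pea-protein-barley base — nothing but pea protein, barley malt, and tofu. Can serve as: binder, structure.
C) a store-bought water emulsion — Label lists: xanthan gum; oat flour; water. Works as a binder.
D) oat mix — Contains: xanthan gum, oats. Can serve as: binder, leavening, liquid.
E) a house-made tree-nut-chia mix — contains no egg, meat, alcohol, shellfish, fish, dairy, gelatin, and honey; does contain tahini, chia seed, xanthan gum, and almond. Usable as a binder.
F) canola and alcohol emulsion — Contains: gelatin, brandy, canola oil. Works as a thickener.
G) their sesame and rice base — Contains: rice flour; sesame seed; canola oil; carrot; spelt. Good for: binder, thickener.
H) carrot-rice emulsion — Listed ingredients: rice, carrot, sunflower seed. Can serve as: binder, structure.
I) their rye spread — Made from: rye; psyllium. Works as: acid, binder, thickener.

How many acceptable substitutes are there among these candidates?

A: not usable as a binder; has egg yolk, so not vegan — reject
B: every rule checks out — valid
C: only oat flour, xanthan gum and water; none excluded — valid
D: no sesame, no tree nuts — valid
E: has almond, so not tree-nut-free; has tahini, so not sesame-free — no
F: not usable as a binder; has gelatin, so not vegan (and 1 more) — reject
G: has sesame seed, so not sesame-free — reject
H: only rice, sunflower seed and carrot; none excluded — OK
I: all constraints satisfied — OK

5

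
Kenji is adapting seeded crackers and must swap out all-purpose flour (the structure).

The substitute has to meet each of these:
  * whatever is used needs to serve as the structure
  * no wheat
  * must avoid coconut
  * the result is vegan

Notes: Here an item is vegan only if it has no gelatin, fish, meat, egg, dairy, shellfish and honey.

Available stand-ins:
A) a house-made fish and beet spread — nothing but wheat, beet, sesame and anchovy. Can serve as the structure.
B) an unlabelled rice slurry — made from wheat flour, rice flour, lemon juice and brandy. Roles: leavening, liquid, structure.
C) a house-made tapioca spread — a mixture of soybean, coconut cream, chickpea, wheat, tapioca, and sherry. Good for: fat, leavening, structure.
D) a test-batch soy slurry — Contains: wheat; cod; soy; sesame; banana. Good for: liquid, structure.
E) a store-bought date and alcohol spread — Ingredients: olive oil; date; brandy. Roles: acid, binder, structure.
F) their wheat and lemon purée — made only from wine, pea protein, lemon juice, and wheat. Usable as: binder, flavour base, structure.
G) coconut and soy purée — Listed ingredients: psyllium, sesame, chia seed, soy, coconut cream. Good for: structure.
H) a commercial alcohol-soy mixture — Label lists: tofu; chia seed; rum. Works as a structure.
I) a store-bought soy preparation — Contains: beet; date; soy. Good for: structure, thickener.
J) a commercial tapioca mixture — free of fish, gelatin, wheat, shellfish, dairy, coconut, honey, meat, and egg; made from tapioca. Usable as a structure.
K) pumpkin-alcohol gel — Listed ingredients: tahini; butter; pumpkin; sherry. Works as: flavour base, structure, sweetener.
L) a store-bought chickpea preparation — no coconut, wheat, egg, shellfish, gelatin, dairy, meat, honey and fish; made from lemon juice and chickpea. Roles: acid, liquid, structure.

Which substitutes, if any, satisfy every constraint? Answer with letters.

E, H, I, J, L

A: has anchovy, so not vegan; has wheat, so not wheat-free — reject
B: has wheat flour, so not wheat-free — no
C: has wheat, so not wheat-free; has coconut cream, so not coconut-free — no
D: has cod, so not vegan; has wheat, so not wheat-free — reject
E: works as a structure, no wheat, vegan — keep
F: has wheat, so not wheat-free — no
G: has coconut cream, so not coconut-free — reject
H: only rum, tofu, and chia seed; none excluded — keep
I: only soy, beet, and date; none excluded — valid
J: no coconut, no wheat — OK
K: has butter, so not vegan — reject
L: works as a structure, vegan, no wheat — OK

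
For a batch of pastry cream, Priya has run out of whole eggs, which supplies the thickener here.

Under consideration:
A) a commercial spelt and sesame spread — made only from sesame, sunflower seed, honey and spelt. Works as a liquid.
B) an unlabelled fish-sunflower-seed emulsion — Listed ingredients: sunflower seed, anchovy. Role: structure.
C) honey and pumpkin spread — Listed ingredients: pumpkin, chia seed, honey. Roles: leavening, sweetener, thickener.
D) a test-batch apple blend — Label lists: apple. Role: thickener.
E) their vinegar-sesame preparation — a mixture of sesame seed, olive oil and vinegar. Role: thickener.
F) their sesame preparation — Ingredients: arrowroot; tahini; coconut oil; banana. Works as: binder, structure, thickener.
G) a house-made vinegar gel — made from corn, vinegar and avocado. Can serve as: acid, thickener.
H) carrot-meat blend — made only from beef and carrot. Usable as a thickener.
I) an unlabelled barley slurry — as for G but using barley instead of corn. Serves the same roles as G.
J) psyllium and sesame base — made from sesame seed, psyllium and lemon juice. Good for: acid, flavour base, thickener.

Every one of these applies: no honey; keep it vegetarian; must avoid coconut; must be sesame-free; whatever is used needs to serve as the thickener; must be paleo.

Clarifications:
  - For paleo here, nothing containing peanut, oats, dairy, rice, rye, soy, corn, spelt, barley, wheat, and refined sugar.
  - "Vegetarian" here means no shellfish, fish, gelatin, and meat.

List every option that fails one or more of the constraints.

A: not usable as a thickener; has spelt, so not paleo (and 2 more) — reject
B: not usable as a thickener; has anchovy, so not vegetarian — no
C: has honey, so not honey-free — no
D: only apple; none excluded — keep
E: has sesame seed, so not sesame-free — no
F: has tahini, so not sesame-free; has coconut oil, so not coconut-free — no
G: has corn, so not paleo — out
H: has beef, so not vegetarian — no
I: has barley, so not paleo — reject
J: has sesame seed, so not sesame-free — reject

A, B, C, E, F, G, H, I, J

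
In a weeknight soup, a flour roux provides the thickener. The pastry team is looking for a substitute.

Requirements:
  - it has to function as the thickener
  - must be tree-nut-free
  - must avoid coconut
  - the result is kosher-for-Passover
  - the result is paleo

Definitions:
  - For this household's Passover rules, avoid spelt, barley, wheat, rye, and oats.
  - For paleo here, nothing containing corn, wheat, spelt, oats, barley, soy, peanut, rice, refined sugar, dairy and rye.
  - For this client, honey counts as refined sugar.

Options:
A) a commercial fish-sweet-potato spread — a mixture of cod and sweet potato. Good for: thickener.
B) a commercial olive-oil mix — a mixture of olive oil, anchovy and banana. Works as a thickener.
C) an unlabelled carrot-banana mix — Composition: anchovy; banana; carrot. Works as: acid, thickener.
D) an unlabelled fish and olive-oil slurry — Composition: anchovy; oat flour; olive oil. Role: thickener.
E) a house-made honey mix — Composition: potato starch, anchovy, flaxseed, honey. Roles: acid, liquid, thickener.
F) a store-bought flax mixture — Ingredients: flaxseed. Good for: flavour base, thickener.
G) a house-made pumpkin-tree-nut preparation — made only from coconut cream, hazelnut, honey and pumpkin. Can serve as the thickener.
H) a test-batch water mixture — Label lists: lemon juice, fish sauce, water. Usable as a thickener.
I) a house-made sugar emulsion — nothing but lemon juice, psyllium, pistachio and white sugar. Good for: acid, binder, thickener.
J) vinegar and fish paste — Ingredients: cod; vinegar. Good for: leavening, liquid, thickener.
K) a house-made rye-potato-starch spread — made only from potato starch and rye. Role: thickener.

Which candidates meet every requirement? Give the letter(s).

A: every rule checks out — valid
B: only anchovy, olive oil and banana; none excluded — keep
C: every rule checks out — keep
D: has oat flour, so not kosher-for-Passover; has oat flour, so not paleo — no
E: has honey, so not paleo — reject
F: only flaxseed; none excluded — valid
G: has honey, so not paleo; has coconut cream, so not coconut-free (and 1 more) — reject
H: every rule checks out — valid
I: has white sugar, so not paleo; has pistachio, so not tree-nut-free — out
J: works as a thickener, kosher-for-Passover, no coconut — OK
K: has rye, so not kosher-for-Passover; has rye, so not paleo — no

A, B, C, F, H, J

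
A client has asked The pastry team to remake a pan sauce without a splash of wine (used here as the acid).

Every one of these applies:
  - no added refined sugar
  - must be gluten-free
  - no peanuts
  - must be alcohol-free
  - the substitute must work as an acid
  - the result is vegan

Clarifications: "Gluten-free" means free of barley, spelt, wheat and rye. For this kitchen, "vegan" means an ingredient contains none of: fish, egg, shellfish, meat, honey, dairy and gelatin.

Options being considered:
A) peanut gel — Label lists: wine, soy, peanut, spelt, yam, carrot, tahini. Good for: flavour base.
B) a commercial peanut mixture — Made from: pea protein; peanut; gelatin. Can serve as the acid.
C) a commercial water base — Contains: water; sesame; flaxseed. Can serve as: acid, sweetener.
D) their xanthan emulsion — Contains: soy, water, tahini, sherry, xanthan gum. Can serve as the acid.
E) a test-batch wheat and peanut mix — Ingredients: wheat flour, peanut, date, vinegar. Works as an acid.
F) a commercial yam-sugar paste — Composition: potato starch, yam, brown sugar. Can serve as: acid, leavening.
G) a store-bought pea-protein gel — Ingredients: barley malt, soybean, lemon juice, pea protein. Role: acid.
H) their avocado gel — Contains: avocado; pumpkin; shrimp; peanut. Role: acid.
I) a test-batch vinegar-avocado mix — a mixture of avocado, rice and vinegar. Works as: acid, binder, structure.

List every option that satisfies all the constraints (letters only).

A: not usable as an acid; has spelt, so not gluten-free (and 2 more) — reject
B: has gelatin, so not vegan; has peanut, so not peanut-free — out
C: nothing on the exclusion list — OK
D: has sherry, so not alcohol-free — reject
E: has wheat flour, so not gluten-free; has peanut, so not peanut-free — out
F: has brown sugar, so not no-added-sugar — out
G: has barley malt, so not gluten-free — out
H: has shrimp, so not vegan; has peanut, so not peanut-free — no
I: only rice, vinegar and avocado; none excluded — keep

C, I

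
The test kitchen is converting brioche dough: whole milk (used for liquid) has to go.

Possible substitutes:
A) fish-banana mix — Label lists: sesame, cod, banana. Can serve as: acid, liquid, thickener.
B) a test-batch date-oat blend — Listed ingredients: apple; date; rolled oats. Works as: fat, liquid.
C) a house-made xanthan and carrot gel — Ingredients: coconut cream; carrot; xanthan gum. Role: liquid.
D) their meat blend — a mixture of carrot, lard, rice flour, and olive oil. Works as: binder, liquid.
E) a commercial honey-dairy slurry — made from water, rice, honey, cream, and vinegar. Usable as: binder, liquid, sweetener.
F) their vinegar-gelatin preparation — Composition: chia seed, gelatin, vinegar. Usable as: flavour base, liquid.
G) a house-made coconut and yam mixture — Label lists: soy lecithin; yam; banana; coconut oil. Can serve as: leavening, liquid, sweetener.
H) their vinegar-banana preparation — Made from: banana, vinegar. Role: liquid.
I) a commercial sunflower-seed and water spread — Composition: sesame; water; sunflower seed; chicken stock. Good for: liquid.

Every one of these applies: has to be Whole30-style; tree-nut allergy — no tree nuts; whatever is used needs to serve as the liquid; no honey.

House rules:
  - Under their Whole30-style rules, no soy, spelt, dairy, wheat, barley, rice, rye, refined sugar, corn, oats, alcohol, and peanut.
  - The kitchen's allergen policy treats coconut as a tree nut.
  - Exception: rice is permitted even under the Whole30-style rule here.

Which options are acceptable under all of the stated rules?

A: all constraints satisfied — OK
B: has rolled oats, so not Whole30-style — no
C: has coconut cream, so not tree-nut-free — out
D: rice is permitted under the Whole30-style carve-out; nothing else excluded — OK
E: has cream, so not Whole30-style; has honey, so not honey-free — no
F: only gelatin, chia seed and vinegar; none excluded — keep
G: has soy lecithin, so not Whole30-style; has coconut oil, so not tree-nut-free — reject
H: only vinegar and banana; none excluded — valid
I: tree-nut-free, Whole30-style — keep

A, D, F, H, I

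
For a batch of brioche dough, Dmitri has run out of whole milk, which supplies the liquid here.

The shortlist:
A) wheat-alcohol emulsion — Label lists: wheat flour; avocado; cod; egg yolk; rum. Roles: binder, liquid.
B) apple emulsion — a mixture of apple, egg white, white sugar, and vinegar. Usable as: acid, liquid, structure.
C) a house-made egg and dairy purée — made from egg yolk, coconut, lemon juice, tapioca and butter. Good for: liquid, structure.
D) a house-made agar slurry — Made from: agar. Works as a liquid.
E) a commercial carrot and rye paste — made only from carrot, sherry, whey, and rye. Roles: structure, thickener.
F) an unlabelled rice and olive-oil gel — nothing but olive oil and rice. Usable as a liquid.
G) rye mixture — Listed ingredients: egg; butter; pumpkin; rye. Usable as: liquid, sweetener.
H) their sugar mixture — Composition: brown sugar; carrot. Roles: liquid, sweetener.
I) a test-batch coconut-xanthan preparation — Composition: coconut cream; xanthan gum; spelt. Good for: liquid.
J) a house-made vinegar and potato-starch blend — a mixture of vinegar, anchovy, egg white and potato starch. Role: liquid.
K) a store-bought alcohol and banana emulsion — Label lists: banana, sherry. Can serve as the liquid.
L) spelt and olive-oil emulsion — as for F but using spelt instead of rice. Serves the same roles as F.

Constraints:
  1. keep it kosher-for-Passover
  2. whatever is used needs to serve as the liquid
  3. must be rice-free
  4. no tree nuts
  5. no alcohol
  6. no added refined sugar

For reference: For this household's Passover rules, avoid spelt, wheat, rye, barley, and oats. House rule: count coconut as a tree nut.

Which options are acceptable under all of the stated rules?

D, J

A: has wheat flour, so not kosher-for-Passover; has rum, so not alcohol-free — out
B: has white sugar, so not no-added-sugar — no
C: has coconut, so not tree-nut-free — reject
D: no alcohol, no refined sugar — OK
E: not usable as a liquid; has rye, so not kosher-for-Passover (and 1 more) — no
F: has rice, so not rice-free — no
G: has rye, so not kosher-for-Passover — out
H: has brown sugar, so not no-added-sugar — no
I: has spelt, so not kosher-for-Passover; has coconut cream, so not tree-nut-free — out
J: every rule checks out — valid
K: has sherry, so not alcohol-free — out
L: has spelt, so not kosher-for-Passover — no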